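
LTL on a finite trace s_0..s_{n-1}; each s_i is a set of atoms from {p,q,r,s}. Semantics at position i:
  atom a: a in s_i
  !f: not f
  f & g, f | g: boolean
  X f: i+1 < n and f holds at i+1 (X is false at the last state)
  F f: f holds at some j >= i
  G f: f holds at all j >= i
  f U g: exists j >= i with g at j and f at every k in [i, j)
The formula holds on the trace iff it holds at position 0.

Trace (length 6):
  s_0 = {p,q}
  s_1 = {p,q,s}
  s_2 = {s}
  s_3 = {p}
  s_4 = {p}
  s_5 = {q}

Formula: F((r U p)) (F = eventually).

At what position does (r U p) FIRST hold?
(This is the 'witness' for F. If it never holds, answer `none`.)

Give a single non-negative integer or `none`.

Answer: 0

Derivation:
s_0={p,q}: (r U p)=True r=False p=True
s_1={p,q,s}: (r U p)=True r=False p=True
s_2={s}: (r U p)=False r=False p=False
s_3={p}: (r U p)=True r=False p=True
s_4={p}: (r U p)=True r=False p=True
s_5={q}: (r U p)=False r=False p=False
F((r U p)) holds; first witness at position 0.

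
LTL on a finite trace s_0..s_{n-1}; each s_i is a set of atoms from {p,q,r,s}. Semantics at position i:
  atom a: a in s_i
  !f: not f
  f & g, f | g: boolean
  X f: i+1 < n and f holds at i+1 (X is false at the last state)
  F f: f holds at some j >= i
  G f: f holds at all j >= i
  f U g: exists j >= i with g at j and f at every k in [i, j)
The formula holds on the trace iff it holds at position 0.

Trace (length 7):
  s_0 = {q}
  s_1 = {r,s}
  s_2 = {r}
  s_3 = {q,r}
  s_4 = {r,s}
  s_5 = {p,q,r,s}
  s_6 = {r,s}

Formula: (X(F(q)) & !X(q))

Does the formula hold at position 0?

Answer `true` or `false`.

s_0={q}: (X(F(q)) & !X(q))=True X(F(q))=True F(q)=True q=True !X(q)=True X(q)=False
s_1={r,s}: (X(F(q)) & !X(q))=True X(F(q))=True F(q)=True q=False !X(q)=True X(q)=False
s_2={r}: (X(F(q)) & !X(q))=False X(F(q))=True F(q)=True q=False !X(q)=False X(q)=True
s_3={q,r}: (X(F(q)) & !X(q))=True X(F(q))=True F(q)=True q=True !X(q)=True X(q)=False
s_4={r,s}: (X(F(q)) & !X(q))=False X(F(q))=True F(q)=True q=False !X(q)=False X(q)=True
s_5={p,q,r,s}: (X(F(q)) & !X(q))=False X(F(q))=False F(q)=True q=True !X(q)=True X(q)=False
s_6={r,s}: (X(F(q)) & !X(q))=False X(F(q))=False F(q)=False q=False !X(q)=True X(q)=False

Answer: true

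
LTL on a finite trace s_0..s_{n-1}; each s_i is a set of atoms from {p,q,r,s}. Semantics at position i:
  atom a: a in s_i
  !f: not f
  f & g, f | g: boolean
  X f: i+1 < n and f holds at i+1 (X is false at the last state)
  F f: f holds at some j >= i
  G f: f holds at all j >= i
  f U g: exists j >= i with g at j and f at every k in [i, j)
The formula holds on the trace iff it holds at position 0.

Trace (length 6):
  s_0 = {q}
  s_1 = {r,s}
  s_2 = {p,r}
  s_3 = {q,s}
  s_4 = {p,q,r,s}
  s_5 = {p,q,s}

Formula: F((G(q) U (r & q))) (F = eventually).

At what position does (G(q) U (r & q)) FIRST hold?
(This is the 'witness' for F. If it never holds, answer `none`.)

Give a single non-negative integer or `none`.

s_0={q}: (G(q) U (r & q))=False G(q)=False q=True (r & q)=False r=False
s_1={r,s}: (G(q) U (r & q))=False G(q)=False q=False (r & q)=False r=True
s_2={p,r}: (G(q) U (r & q))=False G(q)=False q=False (r & q)=False r=True
s_3={q,s}: (G(q) U (r & q))=True G(q)=True q=True (r & q)=False r=False
s_4={p,q,r,s}: (G(q) U (r & q))=True G(q)=True q=True (r & q)=True r=True
s_5={p,q,s}: (G(q) U (r & q))=False G(q)=True q=True (r & q)=False r=False
F((G(q) U (r & q))) holds; first witness at position 3.

Answer: 3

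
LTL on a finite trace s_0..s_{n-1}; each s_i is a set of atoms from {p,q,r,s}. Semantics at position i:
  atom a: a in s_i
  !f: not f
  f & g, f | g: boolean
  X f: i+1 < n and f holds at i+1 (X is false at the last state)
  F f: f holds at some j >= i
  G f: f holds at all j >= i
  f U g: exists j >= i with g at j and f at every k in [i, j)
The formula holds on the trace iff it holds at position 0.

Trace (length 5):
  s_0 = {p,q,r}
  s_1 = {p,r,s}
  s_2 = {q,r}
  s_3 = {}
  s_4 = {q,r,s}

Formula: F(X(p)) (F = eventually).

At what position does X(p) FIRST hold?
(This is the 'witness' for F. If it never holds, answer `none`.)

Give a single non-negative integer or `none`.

s_0={p,q,r}: X(p)=True p=True
s_1={p,r,s}: X(p)=False p=True
s_2={q,r}: X(p)=False p=False
s_3={}: X(p)=False p=False
s_4={q,r,s}: X(p)=False p=False
F(X(p)) holds; first witness at position 0.

Answer: 0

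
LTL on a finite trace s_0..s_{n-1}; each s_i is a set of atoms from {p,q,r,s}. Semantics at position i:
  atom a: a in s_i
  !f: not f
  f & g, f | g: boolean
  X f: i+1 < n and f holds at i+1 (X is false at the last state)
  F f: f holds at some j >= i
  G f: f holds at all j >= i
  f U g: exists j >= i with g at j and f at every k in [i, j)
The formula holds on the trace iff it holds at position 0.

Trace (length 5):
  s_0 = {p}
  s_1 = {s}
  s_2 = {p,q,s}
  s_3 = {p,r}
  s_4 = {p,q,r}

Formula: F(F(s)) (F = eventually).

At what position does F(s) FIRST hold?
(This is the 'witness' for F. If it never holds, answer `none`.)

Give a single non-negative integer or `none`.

s_0={p}: F(s)=True s=False
s_1={s}: F(s)=True s=True
s_2={p,q,s}: F(s)=True s=True
s_3={p,r}: F(s)=False s=False
s_4={p,q,r}: F(s)=False s=False
F(F(s)) holds; first witness at position 0.

Answer: 0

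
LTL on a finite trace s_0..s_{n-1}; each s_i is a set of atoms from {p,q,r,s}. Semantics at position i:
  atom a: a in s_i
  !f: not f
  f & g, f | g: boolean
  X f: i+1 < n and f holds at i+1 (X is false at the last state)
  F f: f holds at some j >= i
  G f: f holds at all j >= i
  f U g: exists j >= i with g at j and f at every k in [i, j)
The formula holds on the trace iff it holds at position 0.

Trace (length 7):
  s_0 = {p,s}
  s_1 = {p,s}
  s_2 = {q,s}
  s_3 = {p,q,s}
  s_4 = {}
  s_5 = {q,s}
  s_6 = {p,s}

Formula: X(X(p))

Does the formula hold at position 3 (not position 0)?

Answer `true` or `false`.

s_0={p,s}: X(X(p))=False X(p)=True p=True
s_1={p,s}: X(X(p))=True X(p)=False p=True
s_2={q,s}: X(X(p))=False X(p)=True p=False
s_3={p,q,s}: X(X(p))=False X(p)=False p=True
s_4={}: X(X(p))=True X(p)=False p=False
s_5={q,s}: X(X(p))=False X(p)=True p=False
s_6={p,s}: X(X(p))=False X(p)=False p=True
Evaluating at position 3: result = False

Answer: false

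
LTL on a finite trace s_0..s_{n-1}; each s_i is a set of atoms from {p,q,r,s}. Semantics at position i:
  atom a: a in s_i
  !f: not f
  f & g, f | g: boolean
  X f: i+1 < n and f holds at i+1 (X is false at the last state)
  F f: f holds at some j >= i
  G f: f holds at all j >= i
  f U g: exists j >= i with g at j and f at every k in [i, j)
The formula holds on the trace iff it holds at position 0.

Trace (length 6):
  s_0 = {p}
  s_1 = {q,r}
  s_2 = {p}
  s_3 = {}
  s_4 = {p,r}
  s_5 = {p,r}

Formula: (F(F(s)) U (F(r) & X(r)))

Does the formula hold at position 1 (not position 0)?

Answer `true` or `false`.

s_0={p}: (F(F(s)) U (F(r) & X(r)))=True F(F(s))=False F(s)=False s=False (F(r) & X(r))=True F(r)=True r=False X(r)=True
s_1={q,r}: (F(F(s)) U (F(r) & X(r)))=False F(F(s))=False F(s)=False s=False (F(r) & X(r))=False F(r)=True r=True X(r)=False
s_2={p}: (F(F(s)) U (F(r) & X(r)))=False F(F(s))=False F(s)=False s=False (F(r) & X(r))=False F(r)=True r=False X(r)=False
s_3={}: (F(F(s)) U (F(r) & X(r)))=True F(F(s))=False F(s)=False s=False (F(r) & X(r))=True F(r)=True r=False X(r)=True
s_4={p,r}: (F(F(s)) U (F(r) & X(r)))=True F(F(s))=False F(s)=False s=False (F(r) & X(r))=True F(r)=True r=True X(r)=True
s_5={p,r}: (F(F(s)) U (F(r) & X(r)))=False F(F(s))=False F(s)=False s=False (F(r) & X(r))=False F(r)=True r=True X(r)=False
Evaluating at position 1: result = False

Answer: false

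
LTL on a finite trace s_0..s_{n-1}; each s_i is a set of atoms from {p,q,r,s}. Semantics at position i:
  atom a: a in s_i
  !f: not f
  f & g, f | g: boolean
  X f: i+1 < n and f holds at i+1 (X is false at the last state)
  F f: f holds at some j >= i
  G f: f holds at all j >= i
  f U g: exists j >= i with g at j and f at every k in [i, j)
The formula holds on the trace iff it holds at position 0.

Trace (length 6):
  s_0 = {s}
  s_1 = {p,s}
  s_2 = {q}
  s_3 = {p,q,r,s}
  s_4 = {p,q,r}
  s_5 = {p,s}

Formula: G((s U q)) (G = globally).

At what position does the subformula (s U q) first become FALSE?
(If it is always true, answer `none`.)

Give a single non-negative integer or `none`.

s_0={s}: (s U q)=True s=True q=False
s_1={p,s}: (s U q)=True s=True q=False
s_2={q}: (s U q)=True s=False q=True
s_3={p,q,r,s}: (s U q)=True s=True q=True
s_4={p,q,r}: (s U q)=True s=False q=True
s_5={p,s}: (s U q)=False s=True q=False
G((s U q)) holds globally = False
First violation at position 5.

Answer: 5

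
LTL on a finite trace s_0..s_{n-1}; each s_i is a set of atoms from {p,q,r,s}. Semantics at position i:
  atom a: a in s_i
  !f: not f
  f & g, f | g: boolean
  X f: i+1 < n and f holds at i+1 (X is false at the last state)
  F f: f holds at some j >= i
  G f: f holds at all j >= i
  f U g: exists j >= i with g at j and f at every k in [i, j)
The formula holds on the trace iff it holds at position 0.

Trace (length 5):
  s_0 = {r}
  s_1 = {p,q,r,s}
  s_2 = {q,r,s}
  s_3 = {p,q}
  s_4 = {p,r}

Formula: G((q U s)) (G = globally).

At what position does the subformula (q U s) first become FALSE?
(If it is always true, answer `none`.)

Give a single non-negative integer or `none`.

Answer: 0

Derivation:
s_0={r}: (q U s)=False q=False s=False
s_1={p,q,r,s}: (q U s)=True q=True s=True
s_2={q,r,s}: (q U s)=True q=True s=True
s_3={p,q}: (q U s)=False q=True s=False
s_4={p,r}: (q U s)=False q=False s=False
G((q U s)) holds globally = False
First violation at position 0.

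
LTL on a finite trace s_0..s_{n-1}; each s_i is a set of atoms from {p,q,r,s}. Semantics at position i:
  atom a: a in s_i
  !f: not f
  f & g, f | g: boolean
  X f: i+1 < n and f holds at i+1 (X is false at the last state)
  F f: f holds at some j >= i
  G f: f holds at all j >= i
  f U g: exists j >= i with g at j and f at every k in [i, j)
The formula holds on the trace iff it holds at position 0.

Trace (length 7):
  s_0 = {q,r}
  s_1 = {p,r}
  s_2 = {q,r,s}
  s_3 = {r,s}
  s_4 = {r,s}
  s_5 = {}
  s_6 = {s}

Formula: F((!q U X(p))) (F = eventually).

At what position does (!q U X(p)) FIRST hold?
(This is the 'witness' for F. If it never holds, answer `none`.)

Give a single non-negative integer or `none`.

s_0={q,r}: (!q U X(p))=True !q=False q=True X(p)=True p=False
s_1={p,r}: (!q U X(p))=False !q=True q=False X(p)=False p=True
s_2={q,r,s}: (!q U X(p))=False !q=False q=True X(p)=False p=False
s_3={r,s}: (!q U X(p))=False !q=True q=False X(p)=False p=False
s_4={r,s}: (!q U X(p))=False !q=True q=False X(p)=False p=False
s_5={}: (!q U X(p))=False !q=True q=False X(p)=False p=False
s_6={s}: (!q U X(p))=False !q=True q=False X(p)=False p=False
F((!q U X(p))) holds; first witness at position 0.

Answer: 0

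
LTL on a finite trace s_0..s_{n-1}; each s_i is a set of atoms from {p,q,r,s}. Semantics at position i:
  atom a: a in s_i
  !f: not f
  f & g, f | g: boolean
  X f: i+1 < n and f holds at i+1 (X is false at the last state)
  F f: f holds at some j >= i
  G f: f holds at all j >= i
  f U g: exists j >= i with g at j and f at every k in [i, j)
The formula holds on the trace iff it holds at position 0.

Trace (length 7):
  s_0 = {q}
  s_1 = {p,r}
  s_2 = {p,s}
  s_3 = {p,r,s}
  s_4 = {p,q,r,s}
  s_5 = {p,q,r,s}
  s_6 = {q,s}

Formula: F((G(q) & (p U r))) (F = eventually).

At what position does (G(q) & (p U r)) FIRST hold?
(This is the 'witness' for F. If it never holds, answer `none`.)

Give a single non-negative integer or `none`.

Answer: 4

Derivation:
s_0={q}: (G(q) & (p U r))=False G(q)=False q=True (p U r)=False p=False r=False
s_1={p,r}: (G(q) & (p U r))=False G(q)=False q=False (p U r)=True p=True r=True
s_2={p,s}: (G(q) & (p U r))=False G(q)=False q=False (p U r)=True p=True r=False
s_3={p,r,s}: (G(q) & (p U r))=False G(q)=False q=False (p U r)=True p=True r=True
s_4={p,q,r,s}: (G(q) & (p U r))=True G(q)=True q=True (p U r)=True p=True r=True
s_5={p,q,r,s}: (G(q) & (p U r))=True G(q)=True q=True (p U r)=True p=True r=True
s_6={q,s}: (G(q) & (p U r))=False G(q)=True q=True (p U r)=False p=False r=False
F((G(q) & (p U r))) holds; first witness at position 4.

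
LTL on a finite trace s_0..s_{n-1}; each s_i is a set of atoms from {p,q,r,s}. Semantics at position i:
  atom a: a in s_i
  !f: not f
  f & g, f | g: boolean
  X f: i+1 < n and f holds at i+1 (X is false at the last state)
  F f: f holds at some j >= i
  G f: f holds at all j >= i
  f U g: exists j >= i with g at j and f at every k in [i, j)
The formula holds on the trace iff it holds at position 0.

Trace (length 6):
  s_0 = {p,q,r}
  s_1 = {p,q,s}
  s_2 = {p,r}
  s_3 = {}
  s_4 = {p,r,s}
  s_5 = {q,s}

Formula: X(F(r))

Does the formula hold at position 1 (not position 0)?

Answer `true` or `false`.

Answer: true

Derivation:
s_0={p,q,r}: X(F(r))=True F(r)=True r=True
s_1={p,q,s}: X(F(r))=True F(r)=True r=False
s_2={p,r}: X(F(r))=True F(r)=True r=True
s_3={}: X(F(r))=True F(r)=True r=False
s_4={p,r,s}: X(F(r))=False F(r)=True r=True
s_5={q,s}: X(F(r))=False F(r)=False r=False
Evaluating at position 1: result = True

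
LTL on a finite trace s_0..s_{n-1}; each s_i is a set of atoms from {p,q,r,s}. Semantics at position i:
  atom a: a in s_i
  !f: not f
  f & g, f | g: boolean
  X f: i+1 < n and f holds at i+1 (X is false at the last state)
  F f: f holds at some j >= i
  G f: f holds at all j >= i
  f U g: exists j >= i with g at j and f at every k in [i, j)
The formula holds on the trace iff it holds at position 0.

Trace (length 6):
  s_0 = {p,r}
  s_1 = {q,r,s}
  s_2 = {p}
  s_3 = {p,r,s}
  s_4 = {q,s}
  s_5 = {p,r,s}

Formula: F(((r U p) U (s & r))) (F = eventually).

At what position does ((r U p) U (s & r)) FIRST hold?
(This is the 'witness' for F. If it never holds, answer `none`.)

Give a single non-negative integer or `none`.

Answer: 0

Derivation:
s_0={p,r}: ((r U p) U (s & r))=True (r U p)=True r=True p=True (s & r)=False s=False
s_1={q,r,s}: ((r U p) U (s & r))=True (r U p)=True r=True p=False (s & r)=True s=True
s_2={p}: ((r U p) U (s & r))=True (r U p)=True r=False p=True (s & r)=False s=False
s_3={p,r,s}: ((r U p) U (s & r))=True (r U p)=True r=True p=True (s & r)=True s=True
s_4={q,s}: ((r U p) U (s & r))=False (r U p)=False r=False p=False (s & r)=False s=True
s_5={p,r,s}: ((r U p) U (s & r))=True (r U p)=True r=True p=True (s & r)=True s=True
F(((r U p) U (s & r))) holds; first witness at position 0.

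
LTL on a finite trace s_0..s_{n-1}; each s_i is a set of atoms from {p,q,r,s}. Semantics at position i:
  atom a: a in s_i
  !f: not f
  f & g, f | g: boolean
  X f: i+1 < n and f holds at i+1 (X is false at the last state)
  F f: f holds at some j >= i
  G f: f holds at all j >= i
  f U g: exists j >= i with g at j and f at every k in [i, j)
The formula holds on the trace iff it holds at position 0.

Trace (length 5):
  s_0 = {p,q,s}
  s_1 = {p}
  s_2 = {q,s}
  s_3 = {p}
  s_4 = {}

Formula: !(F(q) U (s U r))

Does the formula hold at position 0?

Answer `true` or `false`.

s_0={p,q,s}: !(F(q) U (s U r))=True (F(q) U (s U r))=False F(q)=True q=True (s U r)=False s=True r=False
s_1={p}: !(F(q) U (s U r))=True (F(q) U (s U r))=False F(q)=True q=False (s U r)=False s=False r=False
s_2={q,s}: !(F(q) U (s U r))=True (F(q) U (s U r))=False F(q)=True q=True (s U r)=False s=True r=False
s_3={p}: !(F(q) U (s U r))=True (F(q) U (s U r))=False F(q)=False q=False (s U r)=False s=False r=False
s_4={}: !(F(q) U (s U r))=True (F(q) U (s U r))=False F(q)=False q=False (s U r)=False s=False r=False

Answer: true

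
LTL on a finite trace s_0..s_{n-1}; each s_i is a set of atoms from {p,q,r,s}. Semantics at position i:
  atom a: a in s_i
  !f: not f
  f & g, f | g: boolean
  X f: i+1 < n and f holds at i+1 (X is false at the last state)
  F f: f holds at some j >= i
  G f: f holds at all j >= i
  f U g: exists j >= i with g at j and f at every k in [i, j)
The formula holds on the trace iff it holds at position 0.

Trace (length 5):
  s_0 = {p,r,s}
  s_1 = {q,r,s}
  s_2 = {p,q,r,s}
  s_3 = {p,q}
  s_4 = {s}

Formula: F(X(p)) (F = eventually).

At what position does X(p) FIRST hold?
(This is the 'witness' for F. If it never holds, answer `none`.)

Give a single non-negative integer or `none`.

s_0={p,r,s}: X(p)=False p=True
s_1={q,r,s}: X(p)=True p=False
s_2={p,q,r,s}: X(p)=True p=True
s_3={p,q}: X(p)=False p=True
s_4={s}: X(p)=False p=False
F(X(p)) holds; first witness at position 1.

Answer: 1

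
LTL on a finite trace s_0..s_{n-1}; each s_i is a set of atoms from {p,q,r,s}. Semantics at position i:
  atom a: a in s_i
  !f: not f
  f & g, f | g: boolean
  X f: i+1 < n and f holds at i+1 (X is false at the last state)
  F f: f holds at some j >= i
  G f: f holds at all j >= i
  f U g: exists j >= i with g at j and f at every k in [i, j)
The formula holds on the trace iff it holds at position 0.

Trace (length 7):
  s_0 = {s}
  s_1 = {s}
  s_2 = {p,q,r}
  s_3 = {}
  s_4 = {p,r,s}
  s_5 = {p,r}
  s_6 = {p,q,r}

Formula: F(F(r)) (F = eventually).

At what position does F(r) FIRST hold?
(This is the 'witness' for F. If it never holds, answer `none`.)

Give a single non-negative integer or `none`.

s_0={s}: F(r)=True r=False
s_1={s}: F(r)=True r=False
s_2={p,q,r}: F(r)=True r=True
s_3={}: F(r)=True r=False
s_4={p,r,s}: F(r)=True r=True
s_5={p,r}: F(r)=True r=True
s_6={p,q,r}: F(r)=True r=True
F(F(r)) holds; first witness at position 0.

Answer: 0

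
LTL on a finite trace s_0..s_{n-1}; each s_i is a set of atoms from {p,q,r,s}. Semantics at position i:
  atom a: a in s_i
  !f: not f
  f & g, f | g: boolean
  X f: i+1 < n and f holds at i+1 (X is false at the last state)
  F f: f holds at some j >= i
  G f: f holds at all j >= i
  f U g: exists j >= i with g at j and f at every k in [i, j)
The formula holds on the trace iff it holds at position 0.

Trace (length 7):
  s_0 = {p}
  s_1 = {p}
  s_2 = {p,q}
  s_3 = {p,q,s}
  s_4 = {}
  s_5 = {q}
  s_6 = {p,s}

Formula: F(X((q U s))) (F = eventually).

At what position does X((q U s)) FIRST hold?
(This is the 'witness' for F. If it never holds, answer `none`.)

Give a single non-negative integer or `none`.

Answer: 1

Derivation:
s_0={p}: X((q U s))=False (q U s)=False q=False s=False
s_1={p}: X((q U s))=True (q U s)=False q=False s=False
s_2={p,q}: X((q U s))=True (q U s)=True q=True s=False
s_3={p,q,s}: X((q U s))=False (q U s)=True q=True s=True
s_4={}: X((q U s))=True (q U s)=False q=False s=False
s_5={q}: X((q U s))=True (q U s)=True q=True s=False
s_6={p,s}: X((q U s))=False (q U s)=True q=False s=True
F(X((q U s))) holds; first witness at position 1.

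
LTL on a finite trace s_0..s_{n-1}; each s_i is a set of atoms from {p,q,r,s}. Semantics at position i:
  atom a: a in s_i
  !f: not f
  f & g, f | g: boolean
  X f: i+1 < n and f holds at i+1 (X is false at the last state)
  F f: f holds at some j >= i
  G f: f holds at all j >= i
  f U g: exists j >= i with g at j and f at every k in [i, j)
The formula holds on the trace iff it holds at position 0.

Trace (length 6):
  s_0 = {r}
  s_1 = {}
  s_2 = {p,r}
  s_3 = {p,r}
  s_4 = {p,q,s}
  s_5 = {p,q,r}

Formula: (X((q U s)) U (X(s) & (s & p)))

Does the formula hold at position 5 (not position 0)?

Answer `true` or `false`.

s_0={r}: (X((q U s)) U (X(s) & (s & p)))=False X((q U s))=False (q U s)=False q=False s=False (X(s) & (s & p))=False X(s)=False (s & p)=False p=False
s_1={}: (X((q U s)) U (X(s) & (s & p)))=False X((q U s))=False (q U s)=False q=False s=False (X(s) & (s & p))=False X(s)=False (s & p)=False p=False
s_2={p,r}: (X((q U s)) U (X(s) & (s & p)))=False X((q U s))=False (q U s)=False q=False s=False (X(s) & (s & p))=False X(s)=False (s & p)=False p=True
s_3={p,r}: (X((q U s)) U (X(s) & (s & p)))=False X((q U s))=True (q U s)=False q=False s=False (X(s) & (s & p))=False X(s)=True (s & p)=False p=True
s_4={p,q,s}: (X((q U s)) U (X(s) & (s & p)))=False X((q U s))=False (q U s)=True q=True s=True (X(s) & (s & p))=False X(s)=False (s & p)=True p=True
s_5={p,q,r}: (X((q U s)) U (X(s) & (s & p)))=False X((q U s))=False (q U s)=False q=True s=False (X(s) & (s & p))=False X(s)=False (s & p)=False p=True
Evaluating at position 5: result = False

Answer: false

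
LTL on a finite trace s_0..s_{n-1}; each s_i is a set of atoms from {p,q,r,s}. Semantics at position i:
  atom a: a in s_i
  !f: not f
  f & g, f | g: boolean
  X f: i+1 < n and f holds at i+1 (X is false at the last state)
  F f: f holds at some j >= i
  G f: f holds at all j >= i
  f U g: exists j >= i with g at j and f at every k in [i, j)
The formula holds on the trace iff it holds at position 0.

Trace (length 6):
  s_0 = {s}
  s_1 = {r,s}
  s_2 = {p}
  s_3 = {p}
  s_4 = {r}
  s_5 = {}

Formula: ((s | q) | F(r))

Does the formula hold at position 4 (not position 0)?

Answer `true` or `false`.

s_0={s}: ((s | q) | F(r))=True (s | q)=True s=True q=False F(r)=True r=False
s_1={r,s}: ((s | q) | F(r))=True (s | q)=True s=True q=False F(r)=True r=True
s_2={p}: ((s | q) | F(r))=True (s | q)=False s=False q=False F(r)=True r=False
s_3={p}: ((s | q) | F(r))=True (s | q)=False s=False q=False F(r)=True r=False
s_4={r}: ((s | q) | F(r))=True (s | q)=False s=False q=False F(r)=True r=True
s_5={}: ((s | q) | F(r))=False (s | q)=False s=False q=False F(r)=False r=False
Evaluating at position 4: result = True

Answer: true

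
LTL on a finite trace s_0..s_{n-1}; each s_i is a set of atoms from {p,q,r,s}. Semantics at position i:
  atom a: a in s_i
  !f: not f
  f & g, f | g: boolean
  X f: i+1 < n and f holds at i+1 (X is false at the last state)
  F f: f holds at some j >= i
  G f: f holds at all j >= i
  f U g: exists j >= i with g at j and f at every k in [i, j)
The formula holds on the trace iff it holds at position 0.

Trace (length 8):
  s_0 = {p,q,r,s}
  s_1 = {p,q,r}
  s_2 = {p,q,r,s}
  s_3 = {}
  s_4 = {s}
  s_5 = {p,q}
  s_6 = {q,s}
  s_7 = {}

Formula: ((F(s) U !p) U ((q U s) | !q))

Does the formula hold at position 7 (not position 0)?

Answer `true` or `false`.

s_0={p,q,r,s}: ((F(s) U !p) U ((q U s) | !q))=True (F(s) U !p)=True F(s)=True s=True !p=False p=True ((q U s) | !q)=True (q U s)=True q=True !q=False
s_1={p,q,r}: ((F(s) U !p) U ((q U s) | !q))=True (F(s) U !p)=True F(s)=True s=False !p=False p=True ((q U s) | !q)=True (q U s)=True q=True !q=False
s_2={p,q,r,s}: ((F(s) U !p) U ((q U s) | !q))=True (F(s) U !p)=True F(s)=True s=True !p=False p=True ((q U s) | !q)=True (q U s)=True q=True !q=False
s_3={}: ((F(s) U !p) U ((q U s) | !q))=True (F(s) U !p)=True F(s)=True s=False !p=True p=False ((q U s) | !q)=True (q U s)=False q=False !q=True
s_4={s}: ((F(s) U !p) U ((q U s) | !q))=True (F(s) U !p)=True F(s)=True s=True !p=True p=False ((q U s) | !q)=True (q U s)=True q=False !q=True
s_5={p,q}: ((F(s) U !p) U ((q U s) | !q))=True (F(s) U !p)=True F(s)=True s=False !p=False p=True ((q U s) | !q)=True (q U s)=True q=True !q=False
s_6={q,s}: ((F(s) U !p) U ((q U s) | !q))=True (F(s) U !p)=True F(s)=True s=True !p=True p=False ((q U s) | !q)=True (q U s)=True q=True !q=False
s_7={}: ((F(s) U !p) U ((q U s) | !q))=True (F(s) U !p)=True F(s)=False s=False !p=True p=False ((q U s) | !q)=True (q U s)=False q=False !q=True
Evaluating at position 7: result = True

Answer: true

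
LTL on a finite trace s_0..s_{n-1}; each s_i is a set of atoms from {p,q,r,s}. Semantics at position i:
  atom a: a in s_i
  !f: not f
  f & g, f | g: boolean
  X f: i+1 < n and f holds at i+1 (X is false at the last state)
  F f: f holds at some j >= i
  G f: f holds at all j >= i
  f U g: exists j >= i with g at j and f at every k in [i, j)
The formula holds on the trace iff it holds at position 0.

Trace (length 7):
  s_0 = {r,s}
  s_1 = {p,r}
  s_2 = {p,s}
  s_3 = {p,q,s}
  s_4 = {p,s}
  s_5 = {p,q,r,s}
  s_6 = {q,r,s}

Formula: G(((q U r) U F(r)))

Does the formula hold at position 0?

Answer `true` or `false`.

s_0={r,s}: G(((q U r) U F(r)))=True ((q U r) U F(r))=True (q U r)=True q=False r=True F(r)=True
s_1={p,r}: G(((q U r) U F(r)))=True ((q U r) U F(r))=True (q U r)=True q=False r=True F(r)=True
s_2={p,s}: G(((q U r) U F(r)))=True ((q U r) U F(r))=True (q U r)=False q=False r=False F(r)=True
s_3={p,q,s}: G(((q U r) U F(r)))=True ((q U r) U F(r))=True (q U r)=False q=True r=False F(r)=True
s_4={p,s}: G(((q U r) U F(r)))=True ((q U r) U F(r))=True (q U r)=False q=False r=False F(r)=True
s_5={p,q,r,s}: G(((q U r) U F(r)))=True ((q U r) U F(r))=True (q U r)=True q=True r=True F(r)=True
s_6={q,r,s}: G(((q U r) U F(r)))=True ((q U r) U F(r))=True (q U r)=True q=True r=True F(r)=True

Answer: true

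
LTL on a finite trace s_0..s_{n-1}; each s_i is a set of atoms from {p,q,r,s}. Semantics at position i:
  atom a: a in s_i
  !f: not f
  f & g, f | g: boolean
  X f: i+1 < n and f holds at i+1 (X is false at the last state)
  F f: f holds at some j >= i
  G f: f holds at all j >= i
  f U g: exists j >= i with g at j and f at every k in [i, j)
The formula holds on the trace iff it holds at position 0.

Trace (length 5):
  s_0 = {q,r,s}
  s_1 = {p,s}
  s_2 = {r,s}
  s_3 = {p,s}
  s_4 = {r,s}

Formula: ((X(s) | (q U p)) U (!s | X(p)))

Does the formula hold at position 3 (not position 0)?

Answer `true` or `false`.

s_0={q,r,s}: ((X(s) | (q U p)) U (!s | X(p)))=True (X(s) | (q U p))=True X(s)=True s=True (q U p)=True q=True p=False (!s | X(p))=True !s=False X(p)=True
s_1={p,s}: ((X(s) | (q U p)) U (!s | X(p)))=True (X(s) | (q U p))=True X(s)=True s=True (q U p)=True q=False p=True (!s | X(p))=False !s=False X(p)=False
s_2={r,s}: ((X(s) | (q U p)) U (!s | X(p)))=True (X(s) | (q U p))=True X(s)=True s=True (q U p)=False q=False p=False (!s | X(p))=True !s=False X(p)=True
s_3={p,s}: ((X(s) | (q U p)) U (!s | X(p)))=False (X(s) | (q U p))=True X(s)=True s=True (q U p)=True q=False p=True (!s | X(p))=False !s=False X(p)=False
s_4={r,s}: ((X(s) | (q U p)) U (!s | X(p)))=False (X(s) | (q U p))=False X(s)=False s=True (q U p)=False q=False p=False (!s | X(p))=False !s=False X(p)=False
Evaluating at position 3: result = False

Answer: false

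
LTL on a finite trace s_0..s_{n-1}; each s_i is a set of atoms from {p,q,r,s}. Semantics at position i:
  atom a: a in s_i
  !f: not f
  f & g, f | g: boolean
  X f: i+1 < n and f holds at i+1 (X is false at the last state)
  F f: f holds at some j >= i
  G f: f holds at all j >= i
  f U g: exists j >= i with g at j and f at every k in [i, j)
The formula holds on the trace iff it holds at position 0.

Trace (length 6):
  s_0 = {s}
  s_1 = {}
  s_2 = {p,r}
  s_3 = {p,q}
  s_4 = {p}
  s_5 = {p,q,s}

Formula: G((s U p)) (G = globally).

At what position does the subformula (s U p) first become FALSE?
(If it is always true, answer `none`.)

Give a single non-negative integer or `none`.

s_0={s}: (s U p)=False s=True p=False
s_1={}: (s U p)=False s=False p=False
s_2={p,r}: (s U p)=True s=False p=True
s_3={p,q}: (s U p)=True s=False p=True
s_4={p}: (s U p)=True s=False p=True
s_5={p,q,s}: (s U p)=True s=True p=True
G((s U p)) holds globally = False
First violation at position 0.

Answer: 0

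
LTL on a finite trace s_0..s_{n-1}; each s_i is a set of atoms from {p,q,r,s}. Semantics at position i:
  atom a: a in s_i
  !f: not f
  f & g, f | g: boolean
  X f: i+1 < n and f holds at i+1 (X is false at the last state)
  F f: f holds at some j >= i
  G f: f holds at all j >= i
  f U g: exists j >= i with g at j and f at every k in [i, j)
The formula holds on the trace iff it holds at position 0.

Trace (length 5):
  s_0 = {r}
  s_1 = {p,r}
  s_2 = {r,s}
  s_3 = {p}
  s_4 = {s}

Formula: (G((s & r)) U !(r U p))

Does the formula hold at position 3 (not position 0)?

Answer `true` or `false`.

Answer: false

Derivation:
s_0={r}: (G((s & r)) U !(r U p))=False G((s & r))=False (s & r)=False s=False r=True !(r U p)=False (r U p)=True p=False
s_1={p,r}: (G((s & r)) U !(r U p))=False G((s & r))=False (s & r)=False s=False r=True !(r U p)=False (r U p)=True p=True
s_2={r,s}: (G((s & r)) U !(r U p))=False G((s & r))=False (s & r)=True s=True r=True !(r U p)=False (r U p)=True p=False
s_3={p}: (G((s & r)) U !(r U p))=False G((s & r))=False (s & r)=False s=False r=False !(r U p)=False (r U p)=True p=True
s_4={s}: (G((s & r)) U !(r U p))=True G((s & r))=False (s & r)=False s=True r=False !(r U p)=True (r U p)=False p=False
Evaluating at position 3: result = False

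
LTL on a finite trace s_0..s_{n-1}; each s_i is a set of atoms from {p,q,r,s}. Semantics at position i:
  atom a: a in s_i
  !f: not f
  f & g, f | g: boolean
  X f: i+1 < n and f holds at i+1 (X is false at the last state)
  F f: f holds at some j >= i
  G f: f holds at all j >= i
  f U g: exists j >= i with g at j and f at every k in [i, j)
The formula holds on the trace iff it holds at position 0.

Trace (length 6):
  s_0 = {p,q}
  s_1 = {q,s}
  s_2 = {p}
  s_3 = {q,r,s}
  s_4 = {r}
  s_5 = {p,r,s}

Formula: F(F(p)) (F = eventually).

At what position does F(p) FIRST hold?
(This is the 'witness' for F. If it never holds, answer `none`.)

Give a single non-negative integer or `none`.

s_0={p,q}: F(p)=True p=True
s_1={q,s}: F(p)=True p=False
s_2={p}: F(p)=True p=True
s_3={q,r,s}: F(p)=True p=False
s_4={r}: F(p)=True p=False
s_5={p,r,s}: F(p)=True p=True
F(F(p)) holds; first witness at position 0.

Answer: 0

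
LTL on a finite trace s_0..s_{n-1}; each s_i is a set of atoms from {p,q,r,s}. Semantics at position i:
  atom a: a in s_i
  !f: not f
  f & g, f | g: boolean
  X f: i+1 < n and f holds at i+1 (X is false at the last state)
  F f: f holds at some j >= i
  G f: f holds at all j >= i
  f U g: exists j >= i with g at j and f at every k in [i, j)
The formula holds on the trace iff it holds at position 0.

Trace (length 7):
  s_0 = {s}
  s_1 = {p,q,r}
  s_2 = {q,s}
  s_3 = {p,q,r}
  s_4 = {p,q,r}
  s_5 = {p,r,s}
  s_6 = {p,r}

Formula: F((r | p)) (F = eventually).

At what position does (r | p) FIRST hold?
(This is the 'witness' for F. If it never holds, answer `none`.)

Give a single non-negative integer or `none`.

s_0={s}: (r | p)=False r=False p=False
s_1={p,q,r}: (r | p)=True r=True p=True
s_2={q,s}: (r | p)=False r=False p=False
s_3={p,q,r}: (r | p)=True r=True p=True
s_4={p,q,r}: (r | p)=True r=True p=True
s_5={p,r,s}: (r | p)=True r=True p=True
s_6={p,r}: (r | p)=True r=True p=True
F((r | p)) holds; first witness at position 1.

Answer: 1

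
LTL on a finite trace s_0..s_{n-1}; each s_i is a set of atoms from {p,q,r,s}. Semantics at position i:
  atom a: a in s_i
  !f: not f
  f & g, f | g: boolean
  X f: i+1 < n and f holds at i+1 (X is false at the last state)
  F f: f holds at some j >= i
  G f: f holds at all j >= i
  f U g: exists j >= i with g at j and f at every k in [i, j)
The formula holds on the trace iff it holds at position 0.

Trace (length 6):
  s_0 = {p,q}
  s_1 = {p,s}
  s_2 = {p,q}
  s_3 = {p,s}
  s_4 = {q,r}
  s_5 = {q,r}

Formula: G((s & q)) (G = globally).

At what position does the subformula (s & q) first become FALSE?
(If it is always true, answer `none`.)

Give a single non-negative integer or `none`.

s_0={p,q}: (s & q)=False s=False q=True
s_1={p,s}: (s & q)=False s=True q=False
s_2={p,q}: (s & q)=False s=False q=True
s_3={p,s}: (s & q)=False s=True q=False
s_4={q,r}: (s & q)=False s=False q=True
s_5={q,r}: (s & q)=False s=False q=True
G((s & q)) holds globally = False
First violation at position 0.

Answer: 0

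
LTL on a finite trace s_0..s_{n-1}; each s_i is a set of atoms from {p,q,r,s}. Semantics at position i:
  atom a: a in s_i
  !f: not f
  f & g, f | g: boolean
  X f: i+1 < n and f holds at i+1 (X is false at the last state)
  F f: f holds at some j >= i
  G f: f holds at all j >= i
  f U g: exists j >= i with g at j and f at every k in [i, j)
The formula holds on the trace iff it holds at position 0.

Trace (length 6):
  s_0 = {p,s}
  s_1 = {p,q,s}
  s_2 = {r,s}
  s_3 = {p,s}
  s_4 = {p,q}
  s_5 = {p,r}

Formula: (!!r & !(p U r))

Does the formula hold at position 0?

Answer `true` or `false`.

s_0={p,s}: (!!r & !(p U r))=False !!r=False !r=True r=False !(p U r)=False (p U r)=True p=True
s_1={p,q,s}: (!!r & !(p U r))=False !!r=False !r=True r=False !(p U r)=False (p U r)=True p=True
s_2={r,s}: (!!r & !(p U r))=False !!r=True !r=False r=True !(p U r)=False (p U r)=True p=False
s_3={p,s}: (!!r & !(p U r))=False !!r=False !r=True r=False !(p U r)=False (p U r)=True p=True
s_4={p,q}: (!!r & !(p U r))=False !!r=False !r=True r=False !(p U r)=False (p U r)=True p=True
s_5={p,r}: (!!r & !(p U r))=False !!r=True !r=False r=True !(p U r)=False (p U r)=True p=True

Answer: false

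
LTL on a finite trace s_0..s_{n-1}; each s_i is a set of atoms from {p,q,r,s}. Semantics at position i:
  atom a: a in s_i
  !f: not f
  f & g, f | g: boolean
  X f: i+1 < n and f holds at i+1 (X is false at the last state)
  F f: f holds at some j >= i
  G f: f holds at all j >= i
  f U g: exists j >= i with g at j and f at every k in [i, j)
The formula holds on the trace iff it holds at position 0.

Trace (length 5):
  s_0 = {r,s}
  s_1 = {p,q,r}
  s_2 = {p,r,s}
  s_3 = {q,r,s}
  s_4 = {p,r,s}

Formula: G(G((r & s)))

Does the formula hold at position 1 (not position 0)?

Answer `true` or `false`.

s_0={r,s}: G(G((r & s)))=False G((r & s))=False (r & s)=True r=True s=True
s_1={p,q,r}: G(G((r & s)))=False G((r & s))=False (r & s)=False r=True s=False
s_2={p,r,s}: G(G((r & s)))=True G((r & s))=True (r & s)=True r=True s=True
s_3={q,r,s}: G(G((r & s)))=True G((r & s))=True (r & s)=True r=True s=True
s_4={p,r,s}: G(G((r & s)))=True G((r & s))=True (r & s)=True r=True s=True
Evaluating at position 1: result = False

Answer: false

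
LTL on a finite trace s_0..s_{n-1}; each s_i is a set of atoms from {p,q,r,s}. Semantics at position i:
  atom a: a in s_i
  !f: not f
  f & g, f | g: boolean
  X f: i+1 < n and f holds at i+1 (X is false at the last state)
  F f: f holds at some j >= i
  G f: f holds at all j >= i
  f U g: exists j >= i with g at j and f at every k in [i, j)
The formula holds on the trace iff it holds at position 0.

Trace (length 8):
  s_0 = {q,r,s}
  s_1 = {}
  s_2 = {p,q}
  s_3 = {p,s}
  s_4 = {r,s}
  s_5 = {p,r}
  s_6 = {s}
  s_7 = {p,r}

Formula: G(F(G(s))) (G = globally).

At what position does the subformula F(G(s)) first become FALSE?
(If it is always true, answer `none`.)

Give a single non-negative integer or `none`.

Answer: 0

Derivation:
s_0={q,r,s}: F(G(s))=False G(s)=False s=True
s_1={}: F(G(s))=False G(s)=False s=False
s_2={p,q}: F(G(s))=False G(s)=False s=False
s_3={p,s}: F(G(s))=False G(s)=False s=True
s_4={r,s}: F(G(s))=False G(s)=False s=True
s_5={p,r}: F(G(s))=False G(s)=False s=False
s_6={s}: F(G(s))=False G(s)=False s=True
s_7={p,r}: F(G(s))=False G(s)=False s=False
G(F(G(s))) holds globally = False
First violation at position 0.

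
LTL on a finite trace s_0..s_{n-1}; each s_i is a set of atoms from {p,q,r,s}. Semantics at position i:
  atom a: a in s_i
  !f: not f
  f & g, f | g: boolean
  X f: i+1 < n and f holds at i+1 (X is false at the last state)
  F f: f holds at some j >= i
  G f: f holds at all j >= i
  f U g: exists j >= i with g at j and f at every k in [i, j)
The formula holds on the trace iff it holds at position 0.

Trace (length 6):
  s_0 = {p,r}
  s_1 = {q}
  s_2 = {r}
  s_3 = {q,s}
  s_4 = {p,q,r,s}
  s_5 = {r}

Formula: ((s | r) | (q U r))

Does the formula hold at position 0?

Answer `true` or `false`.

Answer: true

Derivation:
s_0={p,r}: ((s | r) | (q U r))=True (s | r)=True s=False r=True (q U r)=True q=False
s_1={q}: ((s | r) | (q U r))=True (s | r)=False s=False r=False (q U r)=True q=True
s_2={r}: ((s | r) | (q U r))=True (s | r)=True s=False r=True (q U r)=True q=False
s_3={q,s}: ((s | r) | (q U r))=True (s | r)=True s=True r=False (q U r)=True q=True
s_4={p,q,r,s}: ((s | r) | (q U r))=True (s | r)=True s=True r=True (q U r)=True q=True
s_5={r}: ((s | r) | (q U r))=True (s | r)=True s=False r=True (q U r)=True q=False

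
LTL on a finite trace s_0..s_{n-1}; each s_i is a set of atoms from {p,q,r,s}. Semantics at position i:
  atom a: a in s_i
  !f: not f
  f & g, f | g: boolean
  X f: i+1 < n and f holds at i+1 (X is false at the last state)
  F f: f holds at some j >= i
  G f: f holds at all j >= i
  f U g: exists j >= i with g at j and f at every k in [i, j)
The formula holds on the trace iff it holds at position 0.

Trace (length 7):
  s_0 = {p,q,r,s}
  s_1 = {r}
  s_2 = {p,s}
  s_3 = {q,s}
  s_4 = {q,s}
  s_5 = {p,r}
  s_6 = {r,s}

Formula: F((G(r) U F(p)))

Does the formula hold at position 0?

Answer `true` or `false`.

s_0={p,q,r,s}: F((G(r) U F(p)))=True (G(r) U F(p))=True G(r)=False r=True F(p)=True p=True
s_1={r}: F((G(r) U F(p)))=True (G(r) U F(p))=True G(r)=False r=True F(p)=True p=False
s_2={p,s}: F((G(r) U F(p)))=True (G(r) U F(p))=True G(r)=False r=False F(p)=True p=True
s_3={q,s}: F((G(r) U F(p)))=True (G(r) U F(p))=True G(r)=False r=False F(p)=True p=False
s_4={q,s}: F((G(r) U F(p)))=True (G(r) U F(p))=True G(r)=False r=False F(p)=True p=False
s_5={p,r}: F((G(r) U F(p)))=True (G(r) U F(p))=True G(r)=True r=True F(p)=True p=True
s_6={r,s}: F((G(r) U F(p)))=False (G(r) U F(p))=False G(r)=True r=True F(p)=False p=False

Answer: true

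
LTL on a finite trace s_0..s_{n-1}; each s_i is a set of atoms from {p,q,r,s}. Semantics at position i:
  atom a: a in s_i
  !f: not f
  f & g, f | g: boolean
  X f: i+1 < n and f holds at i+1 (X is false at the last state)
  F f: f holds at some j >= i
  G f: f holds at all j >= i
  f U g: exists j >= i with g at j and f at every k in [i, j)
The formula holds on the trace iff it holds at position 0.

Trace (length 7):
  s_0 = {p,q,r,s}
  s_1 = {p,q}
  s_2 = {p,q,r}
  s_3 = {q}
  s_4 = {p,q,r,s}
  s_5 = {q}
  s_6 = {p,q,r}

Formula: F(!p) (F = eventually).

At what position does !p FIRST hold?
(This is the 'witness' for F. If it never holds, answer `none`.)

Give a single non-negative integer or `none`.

s_0={p,q,r,s}: !p=False p=True
s_1={p,q}: !p=False p=True
s_2={p,q,r}: !p=False p=True
s_3={q}: !p=True p=False
s_4={p,q,r,s}: !p=False p=True
s_5={q}: !p=True p=False
s_6={p,q,r}: !p=False p=True
F(!p) holds; first witness at position 3.

Answer: 3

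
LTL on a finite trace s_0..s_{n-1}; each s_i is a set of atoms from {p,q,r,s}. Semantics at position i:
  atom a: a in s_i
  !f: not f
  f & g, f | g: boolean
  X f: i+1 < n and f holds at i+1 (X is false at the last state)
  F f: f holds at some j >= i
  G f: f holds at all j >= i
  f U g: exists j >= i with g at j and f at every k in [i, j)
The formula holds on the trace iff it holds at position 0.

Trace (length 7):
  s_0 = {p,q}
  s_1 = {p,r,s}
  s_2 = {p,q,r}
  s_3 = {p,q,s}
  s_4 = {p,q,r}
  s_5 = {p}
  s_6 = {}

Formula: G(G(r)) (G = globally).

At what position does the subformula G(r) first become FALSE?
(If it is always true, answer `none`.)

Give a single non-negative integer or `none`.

s_0={p,q}: G(r)=False r=False
s_1={p,r,s}: G(r)=False r=True
s_2={p,q,r}: G(r)=False r=True
s_3={p,q,s}: G(r)=False r=False
s_4={p,q,r}: G(r)=False r=True
s_5={p}: G(r)=False r=False
s_6={}: G(r)=False r=False
G(G(r)) holds globally = False
First violation at position 0.

Answer: 0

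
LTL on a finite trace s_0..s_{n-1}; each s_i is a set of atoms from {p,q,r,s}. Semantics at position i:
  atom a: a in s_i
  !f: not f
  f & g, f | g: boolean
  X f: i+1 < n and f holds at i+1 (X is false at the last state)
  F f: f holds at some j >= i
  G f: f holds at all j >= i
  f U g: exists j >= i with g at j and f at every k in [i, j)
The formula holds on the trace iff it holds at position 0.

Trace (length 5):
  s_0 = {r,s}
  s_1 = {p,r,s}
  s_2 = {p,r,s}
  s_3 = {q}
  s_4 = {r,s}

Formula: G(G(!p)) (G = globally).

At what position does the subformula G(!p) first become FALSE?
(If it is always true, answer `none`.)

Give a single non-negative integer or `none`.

Answer: 0

Derivation:
s_0={r,s}: G(!p)=False !p=True p=False
s_1={p,r,s}: G(!p)=False !p=False p=True
s_2={p,r,s}: G(!p)=False !p=False p=True
s_3={q}: G(!p)=True !p=True p=False
s_4={r,s}: G(!p)=True !p=True p=False
G(G(!p)) holds globally = False
First violation at position 0.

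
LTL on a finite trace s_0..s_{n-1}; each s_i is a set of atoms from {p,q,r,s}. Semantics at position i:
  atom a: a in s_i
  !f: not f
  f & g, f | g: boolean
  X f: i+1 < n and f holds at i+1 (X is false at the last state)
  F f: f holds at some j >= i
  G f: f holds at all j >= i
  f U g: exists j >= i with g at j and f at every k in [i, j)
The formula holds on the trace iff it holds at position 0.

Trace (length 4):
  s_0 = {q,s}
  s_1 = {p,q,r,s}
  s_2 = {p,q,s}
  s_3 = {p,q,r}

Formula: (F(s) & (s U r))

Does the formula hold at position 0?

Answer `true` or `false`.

s_0={q,s}: (F(s) & (s U r))=True F(s)=True s=True (s U r)=True r=False
s_1={p,q,r,s}: (F(s) & (s U r))=True F(s)=True s=True (s U r)=True r=True
s_2={p,q,s}: (F(s) & (s U r))=True F(s)=True s=True (s U r)=True r=False
s_3={p,q,r}: (F(s) & (s U r))=False F(s)=False s=False (s U r)=True r=True

Answer: true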